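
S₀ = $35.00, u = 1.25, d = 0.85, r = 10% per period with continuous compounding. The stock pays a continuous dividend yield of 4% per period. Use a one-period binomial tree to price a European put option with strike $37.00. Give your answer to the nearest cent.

Per-period risk-free factor R = e^0.1 = 1.1052; dividend-adjusted growth = e^(0.1−0.04) = 1.0618.
Risk-neutral probability p = (1.0618 − 0.85)/(1.25 − 0.85) = 0.2118/0.4000 = 0.5296
Terminal stock prices: S_u = 43.75, S_d = 29.75
Terminal payoffs (K − S): max(-6.75, 0) = 0, max(7.25, 0) = 7.25
Node 0 (S = 35): V_0 = e^(−0.1)·[0.5296·0.0000 + 0.4704·7.2500] = 3.0859

$3.09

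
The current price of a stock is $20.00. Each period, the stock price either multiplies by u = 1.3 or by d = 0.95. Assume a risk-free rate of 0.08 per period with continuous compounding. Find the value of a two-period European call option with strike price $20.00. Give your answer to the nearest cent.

Risk-neutral probability p = (e^0.08 − 0.95)/(1.3 − 0.95) = 0.1333/0.3500 = 0.3808
Terminal stock prices: S_uu = 33.8, S_ud = 24.7, S_dd = 18.05
Terminal payoffs (S − K): max(13.8, 0) = 13.8, max(4.7, 0) = 4.7, max(-1.95, 0) = 0
Node u (S = 26): V_u = e^(−0.08)·[0.3808·13.8000 + 0.6192·4.7000] = 7.5377
Node d (S = 19): V_d = e^(−0.08)·[0.3808·4.7000 + 0.6192·0.0000] = 1.6522
Node 0 (S = 20): V_0 = e^(−0.08)·[0.3808·7.5377 + 0.6192·1.6522] = 3.5942

$3.59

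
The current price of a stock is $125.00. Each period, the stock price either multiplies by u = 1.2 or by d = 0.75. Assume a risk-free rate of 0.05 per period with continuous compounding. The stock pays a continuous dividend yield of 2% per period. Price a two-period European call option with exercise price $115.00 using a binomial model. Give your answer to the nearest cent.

$22.84

Per-period risk-free factor R = e^0.05 = 1.0513; dividend-adjusted growth = e^(0.05−0.02) = 1.0305.
Risk-neutral probability p = (1.0305 − 0.75)/(1.2 − 0.75) = 0.2805/0.4500 = 0.6232
Terminal stock prices: S_uu = 180, S_ud = 112.5, S_dd = 70.31
Terminal payoffs (S − K): max(65, 0) = 65, max(-2.5, 0) = 0, max(-44.69, 0) = 0
Node u (S = 150): V_u = e^(−0.05)·[0.6232·65.0000 + 0.3768·0.0000] = 38.5344
Node d (S = 93.75): V_d = e^(−0.05)·[0.6232·0.0000 + 0.3768·0.0000] = 0.0000
Node 0 (S = 125): V_0 = e^(−0.05)·[0.6232·38.5344 + 0.3768·0.0000] = 22.8446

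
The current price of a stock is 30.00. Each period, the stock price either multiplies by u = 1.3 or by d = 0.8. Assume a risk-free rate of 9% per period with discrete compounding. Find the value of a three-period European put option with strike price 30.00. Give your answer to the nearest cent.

2.03

Risk-neutral probability p = (1 + 0.09 − 0.8)/(1.3 − 0.8) = 0.2900/0.5000 = 0.5800
Terminal stock prices: S_uuu = 65.91, S_uud = 40.56, S_udd = 24.96, S_ddd = 15.36
Terminal payoffs (K − S): max(-35.91, 0) = 0, max(-10.56, 0) = 0, max(5.04, 0) = 5.04, max(14.64, 0) = 14.64
Node uu (S = 50.7): V_uu = 1/1.09·[0.5800·0.0000 + 0.4200·0.0000] = 0.0000
Node ud (S = 31.2): V_ud = 1/1.09·[0.5800·0.0000 + 0.4200·5.0400] = 1.9420
Node dd (S = 19.2): V_dd = 1/1.09·[0.5800·5.0400 + 0.4200·14.6400] = 8.3229
Node u (S = 39): V_u = 1/1.09·[0.5800·0.0000 + 0.4200·1.9420] = 0.7483
Node d (S = 24): V_d = 1/1.09·[0.5800·1.9420 + 0.4200·8.3229] = 4.2404
Node 0 (S = 30): V_0 = 1/1.09·[0.5800·0.7483 + 0.4200·4.2404] = 2.0321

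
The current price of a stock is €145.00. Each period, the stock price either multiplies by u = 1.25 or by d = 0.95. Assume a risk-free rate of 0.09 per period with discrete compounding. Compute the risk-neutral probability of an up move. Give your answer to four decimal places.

Risk-neutral probability p = (1 + 0.09 − 0.95)/(1.25 − 0.95) = 0.1400/0.3000 = 0.4667

p = 0.4667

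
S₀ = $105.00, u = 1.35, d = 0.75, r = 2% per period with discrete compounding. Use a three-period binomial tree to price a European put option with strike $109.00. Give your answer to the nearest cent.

Risk-neutral probability p = (1 + 0.02 − 0.75)/(1.35 − 0.75) = 0.2700/0.6000 = 0.4500
Terminal stock prices: S_uuu = 258.3, S_uud = 143.5, S_udd = 79.73, S_ddd = 44.3
Terminal payoffs (K − S): max(-149.3, 0) = 0, max(-34.52, 0) = 0, max(29.27, 0) = 29.27, max(64.7, 0) = 64.7
Node uu (S = 191.4): V_uu = 1/1.02·[0.4500·0.0000 + 0.5500·0.0000] = 0.0000
Node ud (S = 106.3): V_ud = 1/1.02·[0.4500·0.0000 + 0.5500·29.2656] = 15.7805
Node dd (S = 59.06): V_dd = 1/1.02·[0.4500·29.2656 + 0.5500·64.7031] = 47.8002
Node u (S = 141.8): V_u = 1/1.02·[0.4500·0.0000 + 0.5500·15.7805] = 8.5091
Node d (S = 78.75): V_d = 1/1.02·[0.4500·15.7805 + 0.5500·47.8002] = 32.7366
Node 0 (S = 105): V_0 = 1/1.02·[0.4500·8.5091 + 0.5500·32.7366] = 21.4061

$21.41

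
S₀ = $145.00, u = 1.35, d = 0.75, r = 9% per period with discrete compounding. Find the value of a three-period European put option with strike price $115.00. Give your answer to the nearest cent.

Risk-neutral probability p = (1 + 0.09 − 0.75)/(1.35 − 0.75) = 0.3400/0.6000 = 0.5667
Terminal stock prices: S_uuu = 356.8, S_uud = 198.2, S_udd = 110.1, S_ddd = 61.17
Terminal payoffs (K − S): max(-241.8, 0) = 0, max(-83.2, 0) = 0, max(4.891, 0) = 4.891, max(53.83, 0) = 53.83
Node uu (S = 264.3): V_uu = 1/1.09·[0.5667·0.0000 + 0.4333·0.0000] = 0.0000
Node ud (S = 146.8): V_ud = 1/1.09·[0.5667·0.0000 + 0.4333·4.8906] = 1.9443
Node dd (S = 81.56): V_dd = 1/1.09·[0.5667·4.8906 + 0.4333·53.8281] = 23.9421
Node u (S = 195.8): V_u = 1/1.09·[0.5667·0.0000 + 0.4333·1.9443] = 0.7730
Node d (S = 108.8): V_d = 1/1.09·[0.5667·1.9443 + 0.4333·23.9421] = 10.5291
Node 0 (S = 145): V_0 = 1/1.09·[0.5667·0.7730 + 0.4333·10.5291] = 4.5877

$4.59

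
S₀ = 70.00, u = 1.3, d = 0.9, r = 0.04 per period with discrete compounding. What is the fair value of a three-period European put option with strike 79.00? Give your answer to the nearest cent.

Risk-neutral probability p = (1 + 0.04 − 0.9)/(1.3 − 0.9) = 0.1400/0.4000 = 0.3500
Terminal stock prices: S_uuu = 153.8, S_uud = 106.5, S_udd = 73.71, S_ddd = 51.03
Terminal payoffs (K − S): max(-74.79, 0) = 0, max(-27.47, 0) = 0, max(5.29, 0) = 5.29, max(27.97, 0) = 27.97
Node uu (S = 118.3): V_uu = 1/1.04·[0.3500·0.0000 + 0.6500·0.0000] = 0.0000
Node ud (S = 81.9): V_ud = 1/1.04·[0.3500·0.0000 + 0.6500·5.2900] = 3.3062
Node dd (S = 56.7): V_dd = 1/1.04·[0.3500·5.2900 + 0.6500·27.9700] = 19.2615
Node u (S = 91): V_u = 1/1.04·[0.3500·0.0000 + 0.6500·3.3062] = 2.0664
Node d (S = 63): V_d = 1/1.04·[0.3500·3.3062 + 0.6500·19.2615] = 13.1511
Node 0 (S = 70): V_0 = 1/1.04·[0.3500·2.0664 + 0.6500·13.1511] = 8.9149

8.91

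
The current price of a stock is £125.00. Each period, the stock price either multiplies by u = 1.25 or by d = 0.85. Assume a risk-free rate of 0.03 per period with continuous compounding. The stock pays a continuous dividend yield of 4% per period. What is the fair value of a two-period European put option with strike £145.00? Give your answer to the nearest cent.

Per-period risk-free factor R = e^0.03 = 1.0305; dividend-adjusted growth = e^(0.03−0.04) = 0.9900.
Risk-neutral probability p = (0.9900 − 0.85)/(1.25 − 0.85) = 0.1400/0.4000 = 0.3501
Terminal stock prices: S_uu = 195.3, S_ud = 132.8, S_dd = 90.31
Terminal payoffs (K − S): max(-50.31, 0) = 0, max(12.19, 0) = 12.19, max(54.69, 0) = 54.69
Node u (S = 156.2): V_u = e^(−0.03)·[0.3501·0.0000 + 0.6499·12.1875] = 7.6863
Node d (S = 106.2): V_d = e^(−0.03)·[0.3501·12.1875 + 0.6499·54.6875] = 38.6307
Node 0 (S = 125): V_0 = e^(−0.03)·[0.3501·7.6863 + 0.6499·38.6307] = 26.9748

£26.97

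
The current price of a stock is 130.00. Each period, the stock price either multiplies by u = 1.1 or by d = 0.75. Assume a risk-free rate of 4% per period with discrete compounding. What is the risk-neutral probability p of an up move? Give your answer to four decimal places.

p = 0.8286

Risk-neutral probability p = (1 + 0.04 − 0.75)/(1.1 − 0.75) = 0.2900/0.3500 = 0.8286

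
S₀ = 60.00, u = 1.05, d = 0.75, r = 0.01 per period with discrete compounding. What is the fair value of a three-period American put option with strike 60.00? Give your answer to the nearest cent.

4.43

Risk-neutral probability p = (1 + 0.01 − 0.75)/(1.05 − 0.75) = 0.2600/0.3000 = 0.8667
Terminal stock prices: S_uuu = 69.46, S_uud = 49.61, S_udd = 35.44, S_ddd = 25.31
Terminal payoffs (K − S): max(-9.458, 0) = 0, max(10.39, 0) = 10.39, max(24.56, 0) = 24.56, max(34.69, 0) = 34.69
Node uu (S = 66.15): continuation = 1/1.01·[0.8667·0.0000 + 0.1333·10.3875] = 1.3713; exercise value = 0.0000 ≤ continuation, so V_uu = 1.3713
Node ud (S = 47.25): continuation = 1/1.01·[0.8667·10.3875 + 0.1333·24.5625] = 12.1559; exercise value = 12.7500 > continuation, so V_ud = 12.7500 (exercise)
Node dd (S = 33.75): continuation = 1/1.01·[0.8667·24.5625 + 0.1333·34.6875] = 25.6559; exercise value = 26.2500 > continuation, so V_dd = 26.2500 (exercise)
Node u (S = 63): continuation = 1/1.01·[0.8667·1.3713 + 0.1333·12.7500] = 2.8599; exercise value = 0.0000 ≤ continuation, so V_u = 2.8599
Node d (S = 45): continuation = 1/1.01·[0.8667·12.7500 + 0.1333·26.2500] = 14.4059; exercise value = 15.0000 > continuation, so V_d = 15.0000 (exercise)
Node 0 (S = 60): continuation = 1/1.01·[0.8667·2.8599 + 0.1333·15.0000] = 4.4342; exercise value = 0.0000 ≤ continuation, so V_0 = 4.4342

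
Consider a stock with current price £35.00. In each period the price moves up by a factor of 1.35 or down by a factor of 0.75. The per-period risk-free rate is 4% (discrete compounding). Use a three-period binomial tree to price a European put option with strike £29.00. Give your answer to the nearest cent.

Risk-neutral probability p = (1 + 0.04 − 0.75)/(1.35 − 0.75) = 0.2900/0.6000 = 0.4833
Terminal stock prices: S_uuu = 86.11, S_uud = 47.84, S_udd = 26.58, S_ddd = 14.77
Terminal payoffs (K − S): max(-57.11, 0) = 0, max(-18.84, 0) = 0, max(2.422, 0) = 2.422, max(14.23, 0) = 14.23
Node uu (S = 63.79): V_uu = 1/1.04·[0.4833·0.0000 + 0.5167·0.0000] = 0.0000
Node ud (S = 35.44): V_ud = 1/1.04·[0.4833·0.0000 + 0.5167·2.4219] = 1.2032
Node dd (S = 19.69): V_dd = 1/1.04·[0.4833·2.4219 + 0.5167·14.2344] = 8.1971
Node u (S = 47.25): V_u = 1/1.04·[0.4833·0.0000 + 0.5167·1.2032] = 0.5977
Node d (S = 26.25): V_d = 1/1.04·[0.4833·1.2032 + 0.5167·8.1971] = 4.6315
Node 0 (S = 35): V_0 = 1/1.04·[0.4833·0.5977 + 0.5167·4.6315] = 2.5787

£2.58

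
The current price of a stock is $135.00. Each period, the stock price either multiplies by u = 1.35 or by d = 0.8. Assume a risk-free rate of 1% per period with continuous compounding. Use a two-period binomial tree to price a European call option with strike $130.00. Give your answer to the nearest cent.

Risk-neutral probability p = (e^0.01 − 0.8)/(1.35 − 0.8) = 0.2101/0.5500 = 0.3819
Terminal stock prices: S_uu = 246, S_ud = 145.8, S_dd = 86.4
Terminal payoffs (S − K): max(116, 0) = 116, max(15.8, 0) = 15.8, max(-43.6, 0) = 0
Node u (S = 182.2): V_u = e^(−0.01)·[0.3819·116.0375 + 0.6181·15.8000] = 53.5435
Node d (S = 108): V_d = e^(−0.01)·[0.3819·15.8000 + 0.6181·0.0000] = 5.9741
Node 0 (S = 135): V_0 = e^(−0.01)·[0.3819·53.5435 + 0.6181·5.9741] = 23.9011

$23.90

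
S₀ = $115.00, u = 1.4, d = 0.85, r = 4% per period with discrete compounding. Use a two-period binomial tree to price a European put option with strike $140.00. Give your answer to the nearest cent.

$23.86

Risk-neutral probability p = (1 + 0.04 − 0.85)/(1.4 − 0.85) = 0.1900/0.5500 = 0.3455
Terminal stock prices: S_uu = 225.4, S_ud = 136.8, S_dd = 83.09
Terminal payoffs (K − S): max(-85.4, 0) = 0, max(3.15, 0) = 3.15, max(56.91, 0) = 56.91
Node u (S = 161): V_u = 1/1.04·[0.3455·0.0000 + 0.6545·3.1500] = 1.9825
Node d (S = 97.75): V_d = 1/1.04·[0.3455·3.1500 + 0.6545·56.9125] = 36.8654
Node 0 (S = 115): V_0 = 1/1.04·[0.3455·1.9825 + 0.6545·36.8654] = 23.8605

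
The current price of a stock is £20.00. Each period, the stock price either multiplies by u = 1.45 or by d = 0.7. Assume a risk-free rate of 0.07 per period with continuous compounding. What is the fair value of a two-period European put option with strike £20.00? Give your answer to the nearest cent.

£2.25

Risk-neutral probability p = (e^0.07 − 0.7)/(1.45 − 0.7) = 0.3725/0.7500 = 0.4967
Terminal stock prices: S_uu = 42.05, S_ud = 20.3, S_dd = 9.8
Terminal payoffs (K − S): max(-22.05, 0) = 0, max(-0.3, 0) = 0, max(10.2, 0) = 10.2
Node u (S = 29): V_u = e^(−0.07)·[0.4967·0.0000 + 0.5033·0.0000] = 0.0000
Node d (S = 14): V_d = e^(−0.07)·[0.4967·0.0000 + 0.5033·10.2000] = 4.7868
Node 0 (S = 20): V_0 = e^(−0.07)·[0.4967·0.0000 + 0.5033·4.7868] = 2.2464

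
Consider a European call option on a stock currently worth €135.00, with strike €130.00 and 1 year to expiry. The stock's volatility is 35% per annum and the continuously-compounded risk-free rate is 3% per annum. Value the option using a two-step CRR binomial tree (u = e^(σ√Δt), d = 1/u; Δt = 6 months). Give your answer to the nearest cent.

€21.91

CRR parameters: u = e^(σ√Δt) = e^(0.35·√0.5) = 1.2808, d = 1/u = 0.7808
Per-period rate: rΔt = 0.03·0.5 = 0.015, so R = e^0.015 = 1.0151
Risk-neutral probability p = (e^0.015 − 0.7808)/(1.2808 − 0.7808) = 0.2344/0.5000 = 0.4687
Terminal stock prices: S_uu = 221.5, S_ud = 135, S_dd = 82.29
Terminal payoffs (S − K): max(91.46, 0) = 91.46, max(5, 0) = 5, max(-47.71, 0) = 0
Node u (S = 172.9): V_u = e^(−0.015)·[0.4687·91.4617 + 0.5313·5.0000] = 44.8439
Node d (S = 105.4): V_d = e^(−0.015)·[0.4687·5.0000 + 0.5313·0.0000] = 2.3084
Node 0 (S = 135): V_0 = e^(−0.015)·[0.4687·44.8439 + 0.5313·2.3084] = 21.9122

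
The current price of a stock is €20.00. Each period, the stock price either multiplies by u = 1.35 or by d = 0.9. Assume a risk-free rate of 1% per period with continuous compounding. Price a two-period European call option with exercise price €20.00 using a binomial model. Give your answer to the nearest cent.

Risk-neutral probability p = (e^0.01 − 0.9)/(1.35 − 0.9) = 0.1101/0.4500 = 0.2446
Terminal stock prices: S_uu = 36.45, S_ud = 24.3, S_dd = 16.2
Terminal payoffs (S − K): max(16.45, 0) = 16.45, max(4.3, 0) = 4.3, max(-3.8, 0) = 0
Node u (S = 27): V_u = e^(−0.01)·[0.2446·16.4500 + 0.7554·4.3000] = 7.1990
Node d (S = 18): V_d = e^(−0.01)·[0.2446·4.3000 + 0.7554·0.0000] = 1.0411
Node 0 (S = 20): V_0 = e^(−0.01)·[0.2446·7.1990 + 0.7554·1.0411] = 2.5217

€2.52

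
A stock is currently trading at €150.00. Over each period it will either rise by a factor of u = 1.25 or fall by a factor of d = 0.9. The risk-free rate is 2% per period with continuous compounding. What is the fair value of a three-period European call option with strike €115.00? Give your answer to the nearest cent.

€43.20

Risk-neutral probability p = (e^0.02 − 0.9)/(1.25 − 0.9) = 0.1202/0.3500 = 0.3434
Terminal stock prices: S_uuu = 293, S_uud = 210.9, S_udd = 151.9, S_ddd = 109.4
Terminal payoffs (S − K): max(178, 0) = 178, max(95.94, 0) = 95.94, max(36.88, 0) = 36.88, max(-5.65, 0) = 0
Node uu (S = 234.4): V_uu = e^(−0.02)·[0.3434·177.9688 + 0.6566·95.9375] = 121.6522
Node ud (S = 168.8): V_ud = e^(−0.02)·[0.3434·95.9375 + 0.6566·36.8750] = 56.0272
Node dd (S = 121.5): V_dd = e^(−0.02)·[0.3434·36.8750 + 0.6566·0.0000] = 12.4133
Node u (S = 187.5): V_u = e^(−0.02)·[0.3434·121.6522 + 0.6566·56.0272] = 77.0092
Node d (S = 135): V_d = e^(−0.02)·[0.3434·56.0272 + 0.6566·12.4133] = 26.8493
Node 0 (S = 150): V_0 = e^(−0.02)·[0.3434·77.0092 + 0.6566·26.8493] = 43.2031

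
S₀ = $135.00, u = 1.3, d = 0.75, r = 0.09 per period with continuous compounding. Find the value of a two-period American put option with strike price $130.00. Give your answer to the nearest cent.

$9.83

Risk-neutral probability p = (e^0.09 − 0.75)/(1.3 − 0.75) = 0.3442/0.5500 = 0.6258
Terminal stock prices: S_uu = 228.2, S_ud = 131.6, S_dd = 75.94
Terminal payoffs (K − S): max(-98.15, 0) = 0, max(-1.625, 0) = 0, max(54.06, 0) = 54.06
Node u (S = 175.5): continuation = e^(−0.09)·[0.6258·0.0000 + 0.3742·0.0000] = 0.0000; exercise value = 0.0000 ≤ continuation, so V_u = 0.0000
Node d (S = 101.2): continuation = e^(−0.09)·[0.6258·0.0000 + 0.3742·54.0625] = 18.4904; exercise value = 28.7500 > continuation, so V_d = 28.7500 (exercise)
Node 0 (S = 135): continuation = e^(−0.09)·[0.6258·0.0000 + 0.3742·28.7500] = 9.8331; exercise value = 0.0000 ≤ continuation, so V_0 = 9.8331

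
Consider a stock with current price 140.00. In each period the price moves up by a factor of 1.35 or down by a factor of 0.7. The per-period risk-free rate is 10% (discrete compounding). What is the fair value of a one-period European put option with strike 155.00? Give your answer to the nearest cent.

19.93

Risk-neutral probability p = (1 + 0.1 − 0.7)/(1.35 − 0.7) = 0.4000/0.6500 = 0.6154
Terminal stock prices: S_u = 189, S_d = 98
Terminal payoffs (K − S): max(-34, 0) = 0, max(57, 0) = 57
Node 0 (S = 140): V_0 = 1/1.1·[0.6154·0.0000 + 0.3846·57.0000] = 19.9301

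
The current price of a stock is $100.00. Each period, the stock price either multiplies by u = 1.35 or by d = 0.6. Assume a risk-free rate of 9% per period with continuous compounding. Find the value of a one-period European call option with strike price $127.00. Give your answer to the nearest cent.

Risk-neutral probability p = (e^0.09 − 0.6)/(1.35 − 0.6) = 0.4942/0.7500 = 0.6589
Terminal stock prices: S_u = 135, S_d = 60
Terminal payoffs (S − K): max(8, 0) = 8, max(-67, 0) = 0
Node 0 (S = 100): V_0 = e^(−0.09)·[0.6589·8.0000 + 0.3411·0.0000] = 4.8175

$4.82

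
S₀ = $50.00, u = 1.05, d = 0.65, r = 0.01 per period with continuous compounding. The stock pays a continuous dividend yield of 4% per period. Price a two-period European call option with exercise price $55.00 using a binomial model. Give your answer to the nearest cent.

$0.08

Per-period risk-free factor R = e^0.01 = 1.0101; dividend-adjusted growth = e^(0.01−0.04) = 0.9704.
Risk-neutral probability p = (0.9704 − 0.65)/(1.05 − 0.65) = 0.3204/0.4000 = 0.8011
Terminal stock prices: S_uu = 55.12, S_ud = 34.12, S_dd = 21.13
Terminal payoffs (S − K): max(0.125, 0) = 0.125, max(-20.88, 0) = 0, max(-33.88, 0) = 0
Node u (S = 52.5): V_u = e^(−0.01)·[0.8011·0.1250 + 0.1989·0.0000] = 0.0991
Node d (S = 32.5): V_d = e^(−0.01)·[0.8011·0.0000 + 0.1989·0.0000] = 0.0000
Node 0 (S = 50): V_0 = e^(−0.01)·[0.8011·0.0991 + 0.1989·0.0000] = 0.0786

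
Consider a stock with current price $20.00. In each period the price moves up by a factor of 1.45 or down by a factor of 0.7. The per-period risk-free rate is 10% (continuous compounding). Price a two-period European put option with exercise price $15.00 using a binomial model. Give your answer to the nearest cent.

Risk-neutral probability p = (e^0.1 − 0.7)/(1.45 − 0.7) = 0.4052/0.7500 = 0.5402
Terminal stock prices: S_uu = 42.05, S_ud = 20.3, S_dd = 9.8
Terminal payoffs (K − S): max(-27.05, 0) = 0, max(-5.3, 0) = 0, max(5.2, 0) = 5.2
Node u (S = 29): V_u = e^(−0.1)·[0.5402·0.0000 + 0.4598·0.0000] = 0.0000
Node d (S = 14): V_d = e^(−0.1)·[0.5402·0.0000 + 0.4598·5.2000] = 2.1633
Node 0 (S = 20): V_0 = e^(−0.1)·[0.5402·0.0000 + 0.4598·2.1633] = 0.9000

$0.90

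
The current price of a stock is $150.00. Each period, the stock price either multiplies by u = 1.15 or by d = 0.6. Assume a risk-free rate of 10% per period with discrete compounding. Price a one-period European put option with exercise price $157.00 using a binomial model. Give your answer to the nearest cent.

Risk-neutral probability p = (1 + 0.1 − 0.6)/(1.15 − 0.6) = 0.5000/0.5500 = 0.9091
Terminal stock prices: S_u = 172.5, S_d = 90
Terminal payoffs (K − S): max(-15.5, 0) = 0, max(67, 0) = 67
Node 0 (S = 150): V_0 = 1/1.1·[0.9091·0.0000 + 0.0909·67.0000] = 5.5372

$5.54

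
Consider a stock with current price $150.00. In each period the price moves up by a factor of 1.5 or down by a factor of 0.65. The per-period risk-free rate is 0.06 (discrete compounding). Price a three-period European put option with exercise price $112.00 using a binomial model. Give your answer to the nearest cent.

Risk-neutral probability p = (1 + 0.06 − 0.65)/(1.5 − 0.65) = 0.4100/0.8500 = 0.4824
Terminal stock prices: S_uuu = 506.2, S_uud = 219.4, S_udd = 95.06, S_ddd = 41.19
Terminal payoffs (K − S): max(-394.2, 0) = 0, max(-107.4, 0) = 0, max(16.94, 0) = 16.94, max(70.81, 0) = 70.81
Node uu (S = 337.5): V_uu = 1/1.06·[0.4824·0.0000 + 0.5176·0.0000] = 0.0000
Node ud (S = 146.2): V_ud = 1/1.06·[0.4824·0.0000 + 0.5176·16.9375] = 8.2714
Node dd (S = 63.38): V_dd = 1/1.06·[0.4824·16.9375 + 0.5176·70.8063] = 42.2854
Node u (S = 225): V_u = 1/1.06·[0.4824·0.0000 + 0.5176·8.2714] = 4.0393
Node d (S = 97.5): V_d = 1/1.06·[0.4824·8.2714 + 0.5176·42.2854] = 24.4138
Node 0 (S = 150): V_0 = 1/1.06·[0.4824·4.0393 + 0.5176·24.4138] = 13.7605

$13.76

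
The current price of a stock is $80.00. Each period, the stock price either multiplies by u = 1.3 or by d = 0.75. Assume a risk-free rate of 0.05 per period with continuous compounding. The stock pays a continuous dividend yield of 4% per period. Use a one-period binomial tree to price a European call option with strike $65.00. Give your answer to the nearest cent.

Per-period risk-free factor R = e^0.05 = 1.0513; dividend-adjusted growth = e^(0.05−0.04) = 1.0101.
Risk-neutral probability p = (1.0101 − 0.75)/(1.3 − 0.75) = 0.2601/0.5500 = 0.4728
Terminal stock prices: S_u = 104, S_d = 60
Terminal payoffs (S − K): max(39, 0) = 39, max(-5, 0) = 0
Node 0 (S = 80): V_0 = e^(−0.05)·[0.4728·39.0000 + 0.5272·0.0000] = 17.5406

$17.54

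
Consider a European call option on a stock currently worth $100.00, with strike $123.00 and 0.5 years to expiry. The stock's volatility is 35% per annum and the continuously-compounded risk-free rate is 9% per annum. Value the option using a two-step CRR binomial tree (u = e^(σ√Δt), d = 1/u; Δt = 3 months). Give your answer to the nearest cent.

CRR parameters: u = e^(σ√Δt) = e^(0.35·√0.25) = 1.1912, d = 1/u = 0.8395
Per-period rate: rΔt = 0.09·0.25 = 0.0225, so R = e^0.0225 = 1.0228
Risk-neutral probability p = (e^0.0225 − 0.8395)/(1.1912 − 0.8395) = 0.1833/0.3518 = 0.5210
Terminal stock prices: S_uu = 141.9, S_ud = 100, S_dd = 70.47
Terminal payoffs (S − K): max(18.91, 0) = 18.91, max(-23, 0) = 0, max(-52.53, 0) = 0
Node u (S = 119.1): V_u = e^(−0.0225)·[0.5210·18.9068 + 0.4790·0.0000] = 9.6321
Node d (S = 83.95): V_d = e^(−0.0225)·[0.5210·0.0000 + 0.4790·0.0000] = 0.0000
Node 0 (S = 100): V_0 = e^(−0.0225)·[0.5210·9.6321 + 0.4790·0.0000] = 4.9071

$4.91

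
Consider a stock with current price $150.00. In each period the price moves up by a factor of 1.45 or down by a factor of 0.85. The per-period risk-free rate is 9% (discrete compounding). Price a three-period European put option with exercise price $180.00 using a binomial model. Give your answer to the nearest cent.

$22.28

Risk-neutral probability p = (1 + 0.09 − 0.85)/(1.45 − 0.85) = 0.2400/0.6000 = 0.4000
Terminal stock prices: S_uuu = 457.3, S_uud = 268.1, S_udd = 157.1, S_ddd = 92.12
Terminal payoffs (K − S): max(-277.3, 0) = 0, max(-88.07, 0) = 0, max(22.86, 0) = 22.86, max(87.88, 0) = 87.88
Node uu (S = 315.4): V_uu = 1/1.09·[0.4000·0.0000 + 0.6000·0.0000] = 0.0000
Node ud (S = 184.9): V_ud = 1/1.09·[0.4000·0.0000 + 0.6000·22.8563] = 12.5814
Node dd (S = 108.4): V_dd = 1/1.09·[0.4000·22.8563 + 0.6000·87.8813] = 56.7626
Node u (S = 217.5): V_u = 1/1.09·[0.4000·0.0000 + 0.6000·12.5814] = 6.9256
Node d (S = 127.5): V_d = 1/1.09·[0.4000·12.5814 + 0.6000·56.7626] = 35.8625
Node 0 (S = 150): V_0 = 1/1.09·[0.4000·6.9256 + 0.6000·35.8625] = 22.2823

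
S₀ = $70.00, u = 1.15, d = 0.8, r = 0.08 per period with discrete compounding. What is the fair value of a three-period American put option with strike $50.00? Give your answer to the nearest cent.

Risk-neutral probability p = (1 + 0.08 − 0.8)/(1.15 − 0.8) = 0.2800/0.3500 = 0.8000
Terminal stock prices: S_uuu = 106.5, S_uud = 74.06, S_udd = 51.52, S_ddd = 35.84
Terminal payoffs (K − S): max(-56.46, 0) = 0, max(-24.06, 0) = 0, max(-1.52, 0) = 0, max(14.16, 0) = 14.16
Node uu (S = 92.57): continuation = 1/1.08·[0.8000·0.0000 + 0.2000·0.0000] = 0.0000; exercise value = 0.0000 ≤ continuation, so V_uu = 0.0000
Node ud (S = 64.4): continuation = 1/1.08·[0.8000·0.0000 + 0.2000·0.0000] = 0.0000; exercise value = 0.0000 ≤ continuation, so V_ud = 0.0000
Node dd (S = 44.8): continuation = 1/1.08·[0.8000·0.0000 + 0.2000·14.1600] = 2.6222; exercise value = 5.2000 > continuation, so V_dd = 5.2000 (exercise)
Node u (S = 80.5): continuation = 1/1.08·[0.8000·0.0000 + 0.2000·0.0000] = 0.0000; exercise value = 0.0000 ≤ continuation, so V_u = 0.0000
Node d (S = 56): continuation = 1/1.08·[0.8000·0.0000 + 0.2000·5.2000] = 0.9630; exercise value = 0.0000 ≤ continuation, so V_d = 0.9630
Node 0 (S = 70): continuation = 1/1.08·[0.8000·0.0000 + 0.2000·0.9630] = 0.1783; exercise value = 0.0000 ≤ continuation, so V_0 = 0.1783

$0.18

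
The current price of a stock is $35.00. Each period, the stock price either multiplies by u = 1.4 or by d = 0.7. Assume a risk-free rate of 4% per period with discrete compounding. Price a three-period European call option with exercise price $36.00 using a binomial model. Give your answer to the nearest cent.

$10.01

Risk-neutral probability p = (1 + 0.04 − 0.7)/(1.4 − 0.7) = 0.3400/0.7000 = 0.4857
Terminal stock prices: S_uuu = 96.04, S_uud = 48.02, S_udd = 24.01, S_ddd = 12
Terminal payoffs (S − K): max(60.04, 0) = 60.04, max(12.02, 0) = 12.02, max(-11.99, 0) = 0, max(-24, 0) = 0
Node uu (S = 68.6): V_uu = 1/1.04·[0.4857·60.0400 + 0.5143·12.0200] = 33.9846
Node ud (S = 34.3): V_ud = 1/1.04·[0.4857·12.0200 + 0.5143·0.0000] = 5.6137
Node dd (S = 17.15): V_dd = 1/1.04·[0.4857·0.0000 + 0.5143·0.0000] = 0.0000
Node u (S = 49): V_u = 1/1.04·[0.4857·33.9846 + 0.5143·5.6137] = 18.6480
Node d (S = 24.5): V_d = 1/1.04·[0.4857·5.6137 + 0.5143·0.0000] = 2.6218
Node 0 (S = 35): V_0 = 1/1.04·[0.4857·18.6480 + 0.5143·2.6218] = 10.0057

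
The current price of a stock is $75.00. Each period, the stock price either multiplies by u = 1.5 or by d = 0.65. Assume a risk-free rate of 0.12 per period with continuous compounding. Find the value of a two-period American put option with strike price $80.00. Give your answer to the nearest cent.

$13.48

Risk-neutral probability p = (e^0.12 − 0.65)/(1.5 − 0.65) = 0.4775/0.8500 = 0.5618
Terminal stock prices: S_uu = 168.8, S_ud = 73.12, S_dd = 31.69
Terminal payoffs (K − S): max(-88.75, 0) = 0, max(6.875, 0) = 6.875, max(48.31, 0) = 48.31
Node u (S = 112.5): continuation = e^(−0.12)·[0.5618·0.0000 + 0.4382·6.8750] = 2.6722; exercise value = 0.0000 ≤ continuation, so V_u = 2.6722
Node d (S = 48.75): continuation = e^(−0.12)·[0.5618·6.8750 + 0.4382·48.3125] = 22.2036; exercise value = 31.2500 > continuation, so V_d = 31.2500 (exercise)
Node 0 (S = 75): continuation = e^(−0.12)·[0.5618·2.6722 + 0.4382·31.2500] = 13.4777; exercise value = 5.0000 ≤ continuation, so V_0 = 13.4777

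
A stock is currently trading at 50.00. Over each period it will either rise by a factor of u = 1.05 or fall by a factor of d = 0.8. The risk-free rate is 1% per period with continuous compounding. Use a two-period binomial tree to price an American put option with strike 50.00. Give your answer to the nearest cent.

Risk-neutral probability p = (e^0.01 − 0.8)/(1.05 − 0.8) = 0.2101/0.2500 = 0.8402
Terminal stock prices: S_uu = 55.12, S_ud = 42, S_dd = 32
Terminal payoffs (K − S): max(-5.125, 0) = 0, max(8, 0) = 8, max(18, 0) = 18
Node u (S = 52.5): continuation = e^(−0.01)·[0.8402·0.0000 + 0.1598·8.0000] = 1.2657; exercise value = 0.0000 ≤ continuation, so V_u = 1.2657
Node d (S = 40): continuation = e^(−0.01)·[0.8402·8.0000 + 0.1598·18.0000] = 9.5025; exercise value = 10.0000 > continuation, so V_d = 10.0000 (exercise)
Node 0 (S = 50): continuation = e^(−0.01)·[0.8402·1.2657 + 0.1598·10.0000] = 2.6349; exercise value = 0.0000 ≤ continuation, so V_0 = 2.6349

2.63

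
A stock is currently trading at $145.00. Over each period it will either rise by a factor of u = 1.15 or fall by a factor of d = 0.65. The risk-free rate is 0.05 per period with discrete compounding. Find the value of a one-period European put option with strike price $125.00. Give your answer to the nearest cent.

Risk-neutral probability p = (1 + 0.05 − 0.65)/(1.15 − 0.65) = 0.4000/0.5000 = 0.8000
Terminal stock prices: S_u = 166.8, S_d = 94.25
Terminal payoffs (K − S): max(-41.75, 0) = 0, max(30.75, 0) = 30.75
Node 0 (S = 145): V_0 = 1/1.05·[0.8000·0.0000 + 0.2000·30.7500] = 5.8571

$5.86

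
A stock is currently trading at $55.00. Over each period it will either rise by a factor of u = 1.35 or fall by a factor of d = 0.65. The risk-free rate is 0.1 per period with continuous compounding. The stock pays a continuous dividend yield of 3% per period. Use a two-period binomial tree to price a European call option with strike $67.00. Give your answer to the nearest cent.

$9.91

Per-period risk-free factor R = e^0.1 = 1.1052; dividend-adjusted growth = e^(0.1−0.03) = 1.0725.
Risk-neutral probability p = (1.0725 − 0.65)/(1.35 − 0.65) = 0.4225/0.7000 = 0.6036
Terminal stock prices: S_uu = 100.2, S_ud = 48.26, S_dd = 23.24
Terminal payoffs (S − K): max(33.24, 0) = 33.24, max(-18.74, 0) = 0, max(-43.76, 0) = 0
Node u (S = 74.25): V_u = e^(−0.1)·[0.6036·33.2375 + 0.3964·0.0000] = 18.1525
Node d (S = 35.75): V_d = e^(−0.1)·[0.6036·0.0000 + 0.3964·0.0000] = 0.0000
Node 0 (S = 55): V_0 = e^(−0.1)·[0.6036·18.1525 + 0.3964·0.0000] = 9.9139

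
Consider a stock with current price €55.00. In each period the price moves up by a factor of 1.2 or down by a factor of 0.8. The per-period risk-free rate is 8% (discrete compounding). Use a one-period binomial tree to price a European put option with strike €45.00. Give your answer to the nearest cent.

€0.28

Risk-neutral probability p = (1 + 0.08 − 0.8)/(1.2 − 0.8) = 0.2800/0.4000 = 0.7000
Terminal stock prices: S_u = 66, S_d = 44
Terminal payoffs (K − S): max(-21, 0) = 0, max(1, 0) = 1
Node 0 (S = 55): V_0 = 1/1.08·[0.7000·0.0000 + 0.3000·1.0000] = 0.2778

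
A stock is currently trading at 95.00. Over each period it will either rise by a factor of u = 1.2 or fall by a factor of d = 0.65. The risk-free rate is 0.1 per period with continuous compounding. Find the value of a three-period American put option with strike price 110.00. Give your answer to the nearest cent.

15.00

Risk-neutral probability p = (e^0.1 − 0.65)/(1.2 − 0.65) = 0.4552/0.5500 = 0.8276
Terminal stock prices: S_uuu = 164.2, S_uud = 88.92, S_udd = 48.17, S_ddd = 26.09
Terminal payoffs (K − S): max(-54.16, 0) = 0, max(21.08, 0) = 21.08, max(61.83, 0) = 61.83, max(83.91, 0) = 83.91
Node uu (S = 136.8): continuation = e^(−0.1)·[0.8276·0.0000 + 0.1724·21.0800] = 3.2887; exercise value = 0.0000 ≤ continuation, so V_uu = 3.2887
Node ud (S = 74.1): continuation = e^(−0.1)·[0.8276·21.0800 + 0.1724·61.8350] = 25.4321; exercise value = 35.9000 > continuation, so V_ud = 35.9000 (exercise)
Node dd (S = 40.14): continuation = e^(−0.1)·[0.8276·61.8350 + 0.1724·83.9106] = 59.3946; exercise value = 69.8625 > continuation, so V_dd = 69.8625 (exercise)
Node u (S = 114): continuation = e^(−0.1)·[0.8276·3.2887 + 0.1724·35.9000] = 8.0634; exercise value = 0.0000 ≤ continuation, so V_u = 8.0634
Node d (S = 61.75): continuation = e^(−0.1)·[0.8276·35.9000 + 0.1724·69.8625] = 37.7821; exercise value = 48.2500 > continuation, so V_d = 48.2500 (exercise)
Node 0 (S = 95): continuation = e^(−0.1)·[0.8276·8.0634 + 0.1724·48.2500] = 13.5655; exercise value = 15.0000 > continuation, so V_0 = 15.0000 (exercise)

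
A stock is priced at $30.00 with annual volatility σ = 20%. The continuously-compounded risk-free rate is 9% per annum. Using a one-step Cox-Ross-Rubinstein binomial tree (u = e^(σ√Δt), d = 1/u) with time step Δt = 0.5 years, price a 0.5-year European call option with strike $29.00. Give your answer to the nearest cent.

CRR parameters: u = e^(σ√Δt) = e^(0.2·√0.5) = 1.1519, d = 1/u = 0.8681
Per-period rate: rΔt = 0.09·0.5 = 0.045, so R = e^0.045 = 1.0460
Risk-neutral probability p = (e^0.045 − 0.8681)/(1.1519 − 0.8681) = 0.1779/0.2838 = 0.6269
Terminal stock prices: S_u = 34.56, S_d = 26.04
Terminal payoffs (S − K): max(5.557, 0) = 5.557, max(-2.956, 0) = 0
Node 0 (S = 30): V_0 = e^(−0.045)·[0.6269·5.5573 + 0.3731·0.0000] = 3.3305

$3.33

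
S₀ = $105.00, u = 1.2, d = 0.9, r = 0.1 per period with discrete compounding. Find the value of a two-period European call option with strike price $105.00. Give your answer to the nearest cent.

Risk-neutral probability p = (1 + 0.1 − 0.9)/(1.2 − 0.9) = 0.2000/0.3000 = 0.6667
Terminal stock prices: S_uu = 151.2, S_ud = 113.4, S_dd = 85.05
Terminal payoffs (S − K): max(46.2, 0) = 46.2, max(8.4, 0) = 8.4, max(-19.95, 0) = 0
Node u (S = 126): V_u = 1/1.1·[0.6667·46.2000 + 0.3333·8.4000] = 30.5455
Node d (S = 94.5): V_d = 1/1.1·[0.6667·8.4000 + 0.3333·0.0000] = 5.0909
Node 0 (S = 105): V_0 = 1/1.1·[0.6667·30.5455 + 0.3333·5.0909] = 20.0551

$20.06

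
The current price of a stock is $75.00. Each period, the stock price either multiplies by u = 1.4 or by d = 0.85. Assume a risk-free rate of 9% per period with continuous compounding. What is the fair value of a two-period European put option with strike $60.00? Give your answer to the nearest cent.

$1.50

Risk-neutral probability p = (e^0.09 − 0.85)/(1.4 − 0.85) = 0.2442/0.5500 = 0.4440
Terminal stock prices: S_uu = 147, S_ud = 89.25, S_dd = 54.19
Terminal payoffs (K − S): max(-87, 0) = 0, max(-29.25, 0) = 0, max(5.813, 0) = 5.813
Node u (S = 105): V_u = e^(−0.09)·[0.4440·0.0000 + 0.5560·0.0000] = 0.0000
Node d (S = 63.75): V_d = e^(−0.09)·[0.4440·0.0000 + 0.5560·5.8125] = 2.9538
Node 0 (S = 75): V_0 = e^(−0.09)·[0.4440·0.0000 + 0.5560·2.9538] = 1.5011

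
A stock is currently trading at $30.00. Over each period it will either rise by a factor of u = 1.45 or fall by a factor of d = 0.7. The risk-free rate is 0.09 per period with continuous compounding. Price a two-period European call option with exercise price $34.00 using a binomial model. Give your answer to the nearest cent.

Risk-neutral probability p = (e^0.09 − 0.7)/(1.45 − 0.7) = 0.3942/0.7500 = 0.5256
Terminal stock prices: S_uu = 63.08, S_ud = 30.45, S_dd = 14.7
Terminal payoffs (S − K): max(29.08, 0) = 29.08, max(-3.55, 0) = 0, max(-19.3, 0) = 0
Node u (S = 43.5): V_u = e^(−0.09)·[0.5256·29.0750 + 0.4744·0.0000] = 13.9656
Node d (S = 21): V_d = e^(−0.09)·[0.5256·0.0000 + 0.4744·0.0000] = 0.0000
Node 0 (S = 30): V_0 = e^(−0.09)·[0.5256·13.9656 + 0.4744·0.0000] = 6.7081

$6.71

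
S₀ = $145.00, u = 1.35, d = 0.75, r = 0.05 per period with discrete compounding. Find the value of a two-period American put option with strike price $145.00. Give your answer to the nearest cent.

$17.26

Risk-neutral probability p = (1 + 0.05 − 0.75)/(1.35 − 0.75) = 0.3000/0.6000 = 0.5000
Terminal stock prices: S_uu = 264.3, S_ud = 146.8, S_dd = 81.56
Terminal payoffs (K − S): max(-119.3, 0) = 0, max(-1.812, 0) = 0, max(63.44, 0) = 63.44
Node u (S = 195.8): continuation = 1/1.05·[0.5000·0.0000 + 0.5000·0.0000] = 0.0000; exercise value = 0.0000 ≤ continuation, so V_u = 0.0000
Node d (S = 108.8): continuation = 1/1.05·[0.5000·0.0000 + 0.5000·63.4375] = 30.2083; exercise value = 36.2500 > continuation, so V_d = 36.2500 (exercise)
Node 0 (S = 145): continuation = 1/1.05·[0.5000·0.0000 + 0.5000·36.2500] = 17.2619; exercise value = 0.0000 ≤ continuation, so V_0 = 17.2619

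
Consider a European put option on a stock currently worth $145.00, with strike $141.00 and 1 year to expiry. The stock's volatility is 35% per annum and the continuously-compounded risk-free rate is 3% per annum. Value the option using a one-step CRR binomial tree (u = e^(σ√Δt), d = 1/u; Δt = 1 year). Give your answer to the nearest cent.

CRR parameters: u = e^(σ√Δt) = e^(0.35·√1) = 1.4191, d = 1/u = 0.7047
Per-period rate: rΔt = 0.03·1 = 0.03, so R = e^0.03 = 1.0305
Risk-neutral probability p = (e^0.03 − 0.7047)/(1.4191 − 0.7047) = 0.3258/0.7144 = 0.4560
Terminal stock prices: S_u = 205.8, S_d = 102.2
Terminal payoffs (K − S): max(-64.76, 0) = 0, max(38.82, 0) = 38.82
Node 0 (S = 145): V_0 = e^(−0.03)·[0.4560·0.0000 + 0.5440·38.8202] = 20.4936

$20.49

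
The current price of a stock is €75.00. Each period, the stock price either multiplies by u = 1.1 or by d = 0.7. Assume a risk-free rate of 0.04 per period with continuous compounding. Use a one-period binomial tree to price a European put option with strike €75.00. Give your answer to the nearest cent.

€3.20

Risk-neutral probability p = (e^0.04 − 0.7)/(1.1 − 0.7) = 0.3408/0.4000 = 0.8520
Terminal stock prices: S_u = 82.5, S_d = 52.5
Terminal payoffs (K − S): max(-7.5, 0) = 0, max(22.5, 0) = 22.5
Node 0 (S = 75): V_0 = e^(−0.04)·[0.8520·0.0000 + 0.1480·22.5000] = 3.1988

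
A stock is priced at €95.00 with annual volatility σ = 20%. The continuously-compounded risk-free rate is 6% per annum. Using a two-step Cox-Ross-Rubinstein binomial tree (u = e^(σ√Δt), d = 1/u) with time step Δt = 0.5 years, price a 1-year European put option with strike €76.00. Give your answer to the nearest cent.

€0.76

CRR parameters: u = e^(σ√Δt) = e^(0.2·√0.5) = 1.1519, d = 1/u = 0.8681
Per-period rate: rΔt = 0.06·0.5 = 0.03, so R = e^0.03 = 1.0305
Risk-neutral probability p = (e^0.03 − 0.8681)/(1.1519 − 0.8681) = 0.1623/0.2838 = 0.5720
Terminal stock prices: S_uu = 126.1, S_ud = 95, S_dd = 71.6
Terminal payoffs (K − S): max(-50.06, 0) = 0, max(-19, 0) = 0, max(4.404, 0) = 4.404
Node u (S = 109.4): V_u = e^(−0.03)·[0.5720·0.0000 + 0.4280·0.0000] = 0.0000
Node d (S = 82.47): V_d = e^(−0.03)·[0.5720·0.0000 + 0.4280·4.4044] = 1.8293
Node 0 (S = 95): V_0 = e^(−0.03)·[0.5720·0.0000 + 0.4280·1.8293] = 0.7598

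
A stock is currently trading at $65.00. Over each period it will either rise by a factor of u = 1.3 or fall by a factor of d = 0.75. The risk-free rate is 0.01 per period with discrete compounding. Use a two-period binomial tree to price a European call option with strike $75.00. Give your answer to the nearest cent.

Risk-neutral probability p = (1 + 0.01 − 0.75)/(1.3 − 0.75) = 0.2600/0.5500 = 0.4727
Terminal stock prices: S_uu = 109.9, S_ud = 63.38, S_dd = 36.56
Terminal payoffs (S − K): max(34.85, 0) = 34.85, max(-11.62, 0) = 0, max(-38.44, 0) = 0
Node u (S = 84.5): V_u = 1/1.01·[0.4727·34.8500 + 0.5273·0.0000] = 16.3114
Node d (S = 48.75): V_d = 1/1.01·[0.4727·0.0000 + 0.5273·0.0000] = 0.0000
Node 0 (S = 65): V_0 = 1/1.01·[0.4727·16.3114 + 0.5273·0.0000] = 7.6345

$7.63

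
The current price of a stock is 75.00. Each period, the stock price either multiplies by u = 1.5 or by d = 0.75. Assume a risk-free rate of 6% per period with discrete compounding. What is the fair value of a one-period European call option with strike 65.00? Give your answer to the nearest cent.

18.52

Risk-neutral probability p = (1 + 0.06 − 0.75)/(1.5 − 0.75) = 0.3100/0.7500 = 0.4133
Terminal stock prices: S_u = 112.5, S_d = 56.25
Terminal payoffs (S − K): max(47.5, 0) = 47.5, max(-8.75, 0) = 0
Node 0 (S = 75): V_0 = 1/1.06·[0.4133·47.5000 + 0.5867·0.0000] = 18.5220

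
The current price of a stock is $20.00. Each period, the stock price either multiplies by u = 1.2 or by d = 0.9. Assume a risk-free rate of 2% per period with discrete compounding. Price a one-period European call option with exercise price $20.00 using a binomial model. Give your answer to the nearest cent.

$1.57

Risk-neutral probability p = (1 + 0.02 − 0.9)/(1.2 − 0.9) = 0.1200/0.3000 = 0.4000
Terminal stock prices: S_u = 24, S_d = 18
Terminal payoffs (S − K): max(4, 0) = 4, max(-2, 0) = 0
Node 0 (S = 20): V_0 = 1/1.02·[0.4000·4.0000 + 0.6000·0.0000] = 1.5686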